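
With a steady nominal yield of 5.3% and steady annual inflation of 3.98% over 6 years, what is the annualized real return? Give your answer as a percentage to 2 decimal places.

With constant rates the annual real return is the same each year: (1+5.3%)/(1+3.98%) − 1 = 0.01269.

1.27%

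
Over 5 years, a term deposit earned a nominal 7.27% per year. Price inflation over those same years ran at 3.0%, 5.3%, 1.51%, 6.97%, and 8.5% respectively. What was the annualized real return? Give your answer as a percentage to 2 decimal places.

Cumulative inflation factor: 1.030 × 1.053 × 1.0151 × 1.0697 × 1.085 ≈ 1.27781.
Nominal growth factor: 1.42034. Real growth factor = 1.42034 / 1.27781 ≈ 1.11154.
Annualized: 1.11154^(1/5) − 1 ≈ 0.02137.

2.14%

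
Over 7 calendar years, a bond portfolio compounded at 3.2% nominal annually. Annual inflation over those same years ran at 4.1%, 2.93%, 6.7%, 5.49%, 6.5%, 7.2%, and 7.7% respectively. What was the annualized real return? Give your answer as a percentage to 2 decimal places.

Cumulative inflation factor: 1.041 × 1.0293 × 1.067 × 1.0549 × 1.065 × 1.072 × 1.077 ≈ 1.48296.
Nominal growth factor: 1.24669. Real growth factor = 1.24669 / 1.48296 ≈ 0.84068.
Annualized: 0.84068^(1/7) − 1 ≈ -0.02449.

-2.45%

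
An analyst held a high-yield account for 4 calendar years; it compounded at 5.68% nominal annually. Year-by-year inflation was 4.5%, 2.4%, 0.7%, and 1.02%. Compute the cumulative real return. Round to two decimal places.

14.58%

Cumulative inflation factor: 1.045 × 1.024 × 1.007 × 1.0102 ≈ 1.08856.
Nominal growth factor: 1.24730. Real growth factor = 1.24730 / 1.08856 ≈ 1.14582.
Total real return ≈ 14.5825%.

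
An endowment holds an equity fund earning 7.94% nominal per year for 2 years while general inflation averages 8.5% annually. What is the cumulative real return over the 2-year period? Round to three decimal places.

The annual real rate is (1+7.94%)/(1+8.5%) − 1 = -0.5161%.
Compounded over 2 years: (1 + -0.005161)^2 − 1 ≈ -0.01030.

-1.030%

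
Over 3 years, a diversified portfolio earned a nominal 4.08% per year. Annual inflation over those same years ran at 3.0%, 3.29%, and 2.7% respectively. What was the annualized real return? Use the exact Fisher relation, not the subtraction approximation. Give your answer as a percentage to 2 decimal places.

Cumulative inflation factor: 1.030 × 1.0329 × 1.027 ≈ 1.09261.
Nominal growth factor: 1.12746. Real growth factor = 1.12746 / 1.09261 ≈ 1.03190.
Annualized: 1.03190^(1/3) − 1 ≈ 0.01052.

1.05%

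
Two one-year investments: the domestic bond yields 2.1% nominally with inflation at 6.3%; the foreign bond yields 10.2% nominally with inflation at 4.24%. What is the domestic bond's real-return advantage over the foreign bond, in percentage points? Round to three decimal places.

-9.669

The domestic bond real return: 1.021/1.063 − 1 = -3.9511%.
The foreign bond real return: 1.102/1.0424 − 1 = 5.7176%.
Difference: -3.9511 − 5.7176 = -9.6687 pp.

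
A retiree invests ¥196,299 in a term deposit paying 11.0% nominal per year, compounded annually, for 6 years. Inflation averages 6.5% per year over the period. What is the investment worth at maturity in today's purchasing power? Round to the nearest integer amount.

¥251,628

Nominal value at maturity: ¥196,299 × (1 + 11.0%)^6 ≈ ¥367,161.
Price-level factor over 6 years: (1 + 6.5%)^6 ≈ 1.4591422965.
Dividing the nominal maturity value by the price-level factor gives the value in today's money.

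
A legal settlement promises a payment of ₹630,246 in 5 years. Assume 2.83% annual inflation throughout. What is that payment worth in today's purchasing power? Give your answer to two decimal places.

Price-level factor over 5 years: (1 + 2.83%)^5 ≈ 1.1497387771.
Purchasing power today: ₹630,246 divided by that factor.

₹548,164.52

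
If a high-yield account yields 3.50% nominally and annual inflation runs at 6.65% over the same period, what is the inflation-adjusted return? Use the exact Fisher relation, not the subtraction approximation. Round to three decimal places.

Real return via the Fisher equation: (1 + 3.50%)/(1 + 6.65%) − 1 = 1.0350/1.0665 − 1 ≈ -0.02954.

-2.954%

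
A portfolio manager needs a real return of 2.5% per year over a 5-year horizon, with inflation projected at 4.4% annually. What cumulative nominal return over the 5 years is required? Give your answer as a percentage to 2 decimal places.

Required annual nominal rate: (1+2.5%)(1+4.4%) − 1 = 7.01%.
Cumulative over 5 years: (1 + 0.0701)^5 − 1 ≈ 0.40321.

40.32%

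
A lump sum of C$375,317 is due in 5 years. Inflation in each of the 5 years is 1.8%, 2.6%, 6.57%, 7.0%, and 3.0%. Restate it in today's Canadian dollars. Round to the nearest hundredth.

C$305,947.66

Price-level factor over 5 years: 1.018 × 1.026 × 1.0657 × 1.070 × 1.030 ≈ 1.2267359904.
Purchasing power today: C$375,317 divided by that factor.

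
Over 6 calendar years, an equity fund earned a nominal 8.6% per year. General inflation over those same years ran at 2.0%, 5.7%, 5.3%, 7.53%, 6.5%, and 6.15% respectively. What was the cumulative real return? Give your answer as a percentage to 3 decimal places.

18.871%

Cumulative inflation factor: 1.020 × 1.057 × 1.053 × 1.0753 × 1.065 × 1.0615 ≈ 1.38008.
Nominal growth factor: 1.64051. Real growth factor = 1.64051 / 1.38008 ≈ 1.18871.
Total real return ≈ 18.8711%.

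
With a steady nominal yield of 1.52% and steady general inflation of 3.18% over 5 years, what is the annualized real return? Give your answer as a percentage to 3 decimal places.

-1.609%

With constant rates the annual real return is the same each year: (1+1.52%)/(1+3.18%) − 1 = -0.01609.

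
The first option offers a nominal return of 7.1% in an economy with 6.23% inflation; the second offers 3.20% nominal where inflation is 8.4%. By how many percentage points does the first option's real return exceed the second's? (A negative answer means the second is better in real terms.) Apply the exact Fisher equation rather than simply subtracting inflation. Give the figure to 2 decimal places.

The first option real return: 1.071/1.0623 − 1 = 0.819%.
The second real return: 1.0320/1.084 − 1 = -4.797%.
Difference: 0.819 − (-4.797) = 5.616 pp.

5.62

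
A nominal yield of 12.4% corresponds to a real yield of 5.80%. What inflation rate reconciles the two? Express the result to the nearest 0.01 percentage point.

From (1+r_nom) = (1+r_real)(1+π), we get 1+π = (1 + 12.4%)/(1 + 5.80%) = 1.124/1.0580 ≈ 1.06238.
So π ≈ 6.2382%.

6.24%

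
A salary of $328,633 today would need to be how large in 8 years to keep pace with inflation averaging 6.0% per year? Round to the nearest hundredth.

Cumulative price-level factor: (1+6.0%)^8 ≈ 1.5938480745.
Multiplying $328,633 by the price-level factor gives the future nominal sum.

$523,791.07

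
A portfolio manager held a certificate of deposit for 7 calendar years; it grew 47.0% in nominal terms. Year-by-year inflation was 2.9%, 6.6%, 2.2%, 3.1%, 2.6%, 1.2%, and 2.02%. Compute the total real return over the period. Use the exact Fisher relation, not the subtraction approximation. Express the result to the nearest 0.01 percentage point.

20.07%

Cumulative inflation factor: 1.029 × 1.066 × 1.022 × 1.031 × 1.026 × 1.012 × 1.0202 ≈ 1.22432.
Nominal growth factor: 1.47000. Real growth factor = 1.47000 / 1.22432 ≈ 1.20067.
Total real return ≈ 20.0665%.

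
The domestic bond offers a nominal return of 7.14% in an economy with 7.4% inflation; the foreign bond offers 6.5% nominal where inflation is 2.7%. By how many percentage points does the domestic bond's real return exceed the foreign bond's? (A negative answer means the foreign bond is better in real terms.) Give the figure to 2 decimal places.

-3.94

The domestic bond real return: 1.0714/1.074 − 1 = -0.242%.
The foreign bond real return: 1.065/1.027 − 1 = 3.700%.
Difference: -0.242 − 3.700 = -3.942 pp.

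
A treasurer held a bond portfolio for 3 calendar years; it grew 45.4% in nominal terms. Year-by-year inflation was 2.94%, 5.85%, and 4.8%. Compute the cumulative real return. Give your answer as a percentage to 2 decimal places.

Cumulative inflation factor: 1.0294 × 1.0585 × 1.048 ≈ 1.14192.
Nominal growth factor: 1.45400. Real growth factor = 1.45400 / 1.14192 ≈ 1.27329.
Total real return ≈ 27.3292%.

27.33%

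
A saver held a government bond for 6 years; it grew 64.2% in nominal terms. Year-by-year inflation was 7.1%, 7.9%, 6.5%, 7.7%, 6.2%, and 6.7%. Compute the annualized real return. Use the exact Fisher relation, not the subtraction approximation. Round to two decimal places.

Cumulative inflation factor: 1.071 × 1.079 × 1.065 × 1.077 × 1.062 × 1.067 ≈ 1.50198.
Nominal growth factor: 1.64200. Real growth factor = 1.64200 / 1.50198 ≈ 1.09322.
Annualized: 1.09322^(1/6) − 1 ≈ 0.01497.

1.50%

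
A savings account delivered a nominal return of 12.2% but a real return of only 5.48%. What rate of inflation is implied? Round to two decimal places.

6.37%

From (1+r_nom) = (1+r_real)(1+π), we get 1+π = (1 + 12.2%)/(1 + 5.48%) = 1.122/1.0548 ≈ 1.06371.
So π ≈ 6.3709%.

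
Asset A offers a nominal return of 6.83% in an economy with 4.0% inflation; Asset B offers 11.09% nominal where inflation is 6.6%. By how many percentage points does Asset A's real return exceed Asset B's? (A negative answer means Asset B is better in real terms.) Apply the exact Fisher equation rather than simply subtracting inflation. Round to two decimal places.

Asset A real return: 1.0683/1.040 − 1 = 2.721%.
Asset B real return: 1.1109/1.066 − 1 = 4.212%.
Difference: 2.721 − 4.212 = -1.491 pp.

-1.49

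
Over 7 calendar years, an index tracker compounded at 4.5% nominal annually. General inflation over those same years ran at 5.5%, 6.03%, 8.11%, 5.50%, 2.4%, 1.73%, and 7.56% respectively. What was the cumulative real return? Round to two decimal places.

-4.80%

Cumulative inflation factor: 1.055 × 1.0603 × 1.0811 × 1.0550 × 1.024 × 1.0173 × 1.0756 ≈ 1.42955.
Nominal growth factor: 1.36086. Real growth factor = 1.36086 / 1.42955 ≈ 0.95195.
Total real return ≈ -4.8049%.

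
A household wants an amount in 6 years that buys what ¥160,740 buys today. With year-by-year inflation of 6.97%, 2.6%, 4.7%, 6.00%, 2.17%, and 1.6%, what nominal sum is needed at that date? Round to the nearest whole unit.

¥203,237

Cumulative price-level factor: 1.0697 × 1.026 × 1.047 × 1.0600 × 1.0217 × 1.016 ≈ 1.2643840390.
The nominal amount required is ¥160,740 scaled up by that factor.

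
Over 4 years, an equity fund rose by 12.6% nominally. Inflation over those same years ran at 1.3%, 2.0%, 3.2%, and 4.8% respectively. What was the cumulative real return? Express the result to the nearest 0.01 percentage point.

0.76%

Cumulative inflation factor: 1.013 × 1.020 × 1.032 × 1.048 ≈ 1.11751.
Nominal growth factor: 1.12600. Real growth factor = 1.12600 / 1.11751 ≈ 1.00760.
Total real return ≈ 0.7599%.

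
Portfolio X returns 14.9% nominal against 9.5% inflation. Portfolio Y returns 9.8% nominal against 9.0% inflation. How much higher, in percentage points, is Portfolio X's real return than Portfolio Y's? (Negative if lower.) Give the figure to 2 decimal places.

4.20

Portfolio X real return: 1.149/1.095 − 1 = 4.932%.
Portfolio Y real return: 1.098/1.090 − 1 = 0.734%.
Difference: 4.932 − 0.734 = 4.198 pp.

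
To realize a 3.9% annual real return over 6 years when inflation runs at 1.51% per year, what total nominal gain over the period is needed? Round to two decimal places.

Required annual nominal rate: (1+3.9%)(1+1.51%) − 1 = 5.46889%.
Cumulative over 6 years: (1 + 0.0546889)^6 − 1 ≈ 0.37641.

37.64%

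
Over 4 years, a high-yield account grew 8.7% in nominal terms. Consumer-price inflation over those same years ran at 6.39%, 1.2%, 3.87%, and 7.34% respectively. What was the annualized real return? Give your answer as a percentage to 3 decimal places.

Cumulative inflation factor: 1.0639 × 1.012 × 1.0387 × 1.0734 ≈ 1.20042.
Nominal growth factor: 1.08700. Real growth factor = 1.08700 / 1.20042 ≈ 0.90552.
Annualized: 0.90552^(1/4) − 1 ≈ -0.02451.

-2.451%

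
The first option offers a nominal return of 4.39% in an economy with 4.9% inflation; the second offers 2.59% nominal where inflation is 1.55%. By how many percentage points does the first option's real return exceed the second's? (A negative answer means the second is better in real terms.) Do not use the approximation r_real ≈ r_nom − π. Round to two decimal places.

-1.51

The first option real return: 1.0439/1.049 − 1 = -0.486%.
The second real return: 1.0259/1.0155 − 1 = 1.024%.
Difference: -0.486 − 1.024 = -1.510 pp.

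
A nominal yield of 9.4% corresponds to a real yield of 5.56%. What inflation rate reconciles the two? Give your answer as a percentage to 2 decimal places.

From (1+r_nom) = (1+r_real)(1+π), we get 1+π = (1 + 9.4%)/(1 + 5.56%) = 1.094/1.0556 ≈ 1.03638.
So π ≈ 3.6377%.

3.64%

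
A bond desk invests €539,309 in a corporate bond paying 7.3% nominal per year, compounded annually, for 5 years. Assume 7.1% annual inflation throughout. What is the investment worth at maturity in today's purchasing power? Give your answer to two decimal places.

€544,363.41

Nominal value at maturity: €539,309 × (1 + 7.3%)^5 ≈ €767,072.26.
Price-level factor over 5 years: (1 + 7.1%)^5 ≈ 1.4091179726.
Dividing the nominal maturity value by the price-level factor gives the value in today's money.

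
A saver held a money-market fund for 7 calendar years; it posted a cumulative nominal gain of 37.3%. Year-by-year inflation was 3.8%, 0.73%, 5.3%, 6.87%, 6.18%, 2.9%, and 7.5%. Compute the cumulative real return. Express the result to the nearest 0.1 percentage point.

Cumulative inflation factor: 1.038 × 1.0073 × 1.053 × 1.0687 × 1.0618 × 1.029 × 1.075 ≈ 1.38200.
Nominal growth factor: 1.37300. Real growth factor = 1.37300 / 1.38200 ≈ 0.99349.
Total real return ≈ -0.6510%.

-0.7%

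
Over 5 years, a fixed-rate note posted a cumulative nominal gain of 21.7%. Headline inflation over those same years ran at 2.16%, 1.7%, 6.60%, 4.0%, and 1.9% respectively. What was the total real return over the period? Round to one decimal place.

3.7%

Cumulative inflation factor: 1.0216 × 1.017 × 1.0660 × 1.040 × 1.019 ≈ 1.17373.
Nominal growth factor: 1.21700. Real growth factor = 1.21700 / 1.17373 ≈ 1.03687.
Total real return ≈ 3.6869%.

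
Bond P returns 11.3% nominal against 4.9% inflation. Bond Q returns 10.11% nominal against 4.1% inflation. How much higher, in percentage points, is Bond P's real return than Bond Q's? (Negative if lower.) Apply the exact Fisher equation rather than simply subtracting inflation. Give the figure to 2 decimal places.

0.33

Bond P real return: 1.113/1.049 − 1 = 6.101%.
Bond Q real return: 1.1011/1.041 − 1 = 5.773%.
Difference: 6.101 − 5.773 = 0.328 pp.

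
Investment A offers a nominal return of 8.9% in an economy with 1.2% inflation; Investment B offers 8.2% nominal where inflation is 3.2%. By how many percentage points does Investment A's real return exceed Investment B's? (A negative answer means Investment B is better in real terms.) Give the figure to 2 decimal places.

2.76

Investment A real return: 1.089/1.012 − 1 = 7.609%.
Investment B real return: 1.082/1.032 − 1 = 4.845%.
Difference: 7.609 − 4.845 = 2.764 pp.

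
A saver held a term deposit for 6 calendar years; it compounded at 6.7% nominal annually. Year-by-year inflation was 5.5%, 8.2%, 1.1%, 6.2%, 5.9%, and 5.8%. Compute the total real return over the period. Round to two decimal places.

Cumulative inflation factor: 1.055 × 1.082 × 1.011 × 1.062 × 1.059 × 1.058 ≈ 1.37321.
Nominal growth factor: 1.47566. Real growth factor = 1.47566 / 1.37321 ≈ 1.07461.
Total real return ≈ 7.4607%.

7.46%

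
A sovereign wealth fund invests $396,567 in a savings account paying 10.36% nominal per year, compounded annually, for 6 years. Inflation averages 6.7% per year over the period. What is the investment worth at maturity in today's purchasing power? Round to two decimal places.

$485,512.27

Nominal value at maturity: $396,567 × (1 + 10.36%)^6 ≈ $716,451.38.
Price-level factor over 6 years: (1 + 6.7%)^6 ≈ 1.4756607180.
Dividing the nominal maturity value by the price-level factor gives the value in today's money.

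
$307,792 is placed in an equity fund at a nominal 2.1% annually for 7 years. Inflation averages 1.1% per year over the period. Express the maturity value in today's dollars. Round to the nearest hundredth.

Nominal value at maturity: $307,792 × (1 + 2.1%)^7 ≈ $355,989.77.
Price-level factor over 7 years: (1 + 1.1%)^7 ≈ 1.0795881008.
Dividing the nominal maturity value by the price-level factor gives the value in today's money.

$329,745.92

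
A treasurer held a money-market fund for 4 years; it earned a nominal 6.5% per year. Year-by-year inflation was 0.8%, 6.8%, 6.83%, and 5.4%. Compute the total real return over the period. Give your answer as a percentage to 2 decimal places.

Cumulative inflation factor: 1.008 × 1.068 × 1.0683 × 1.054 ≈ 1.21218.
Nominal growth factor: 1.28647. Real growth factor = 1.28647 / 1.21218 ≈ 1.06129.
Total real return ≈ 6.1287%.

6.13%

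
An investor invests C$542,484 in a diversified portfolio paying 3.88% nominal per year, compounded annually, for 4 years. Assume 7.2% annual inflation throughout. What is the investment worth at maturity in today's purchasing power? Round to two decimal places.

C$478,338.74

Nominal value at maturity: C$542,484 × (1 + 3.88%)^4 ≈ C$631,705.56.
Price-level factor over 4 years: (1 + 7.2%)^4 ≈ 1.3206238659.
The maturity value deflated by that factor is the answer in today's purchasing power.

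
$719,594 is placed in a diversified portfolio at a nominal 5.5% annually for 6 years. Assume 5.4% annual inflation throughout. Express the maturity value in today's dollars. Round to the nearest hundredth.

$723,700.09

Nominal value at maturity: $719,594 × (1 + 5.5%)^6 ≈ $992,207.01.
Price-level factor over 6 years: (1 + 5.4%)^6 ≈ 1.3710196056.
Dividing the nominal maturity value by the price-level factor gives the value in today's money.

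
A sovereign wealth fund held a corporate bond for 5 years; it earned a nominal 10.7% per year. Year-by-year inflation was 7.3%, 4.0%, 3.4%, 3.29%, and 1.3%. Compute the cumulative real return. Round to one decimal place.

37.7%

Cumulative inflation factor: 1.073 × 1.040 × 1.034 × 1.0329 × 1.013 ≈ 1.20732.
Nominal growth factor: 1.66241. Real growth factor = 1.66241 / 1.20732 ≈ 1.37695.
Total real return ≈ 37.6946%.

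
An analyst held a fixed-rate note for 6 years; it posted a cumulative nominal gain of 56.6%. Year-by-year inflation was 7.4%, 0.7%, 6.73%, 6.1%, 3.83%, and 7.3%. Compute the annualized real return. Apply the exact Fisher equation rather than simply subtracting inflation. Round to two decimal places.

2.32%

Cumulative inflation factor: 1.074 × 1.007 × 1.0673 × 1.061 × 1.0383 × 1.073 ≈ 1.36445.
Nominal growth factor: 1.56600. Real growth factor = 1.56600 / 1.36445 ≈ 1.14771.
Annualized: 1.14771^(1/6) − 1 ≈ 0.02323.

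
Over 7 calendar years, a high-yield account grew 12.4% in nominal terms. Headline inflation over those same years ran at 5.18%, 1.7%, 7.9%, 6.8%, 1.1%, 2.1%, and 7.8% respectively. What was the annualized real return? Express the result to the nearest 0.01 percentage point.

-2.80%

Cumulative inflation factor: 1.0518 × 1.017 × 1.079 × 1.068 × 1.011 × 1.021 × 1.078 ≈ 1.37165.
Nominal growth factor: 1.12400. Real growth factor = 1.12400 / 1.37165 ≈ 0.81945.
Annualized: 0.81945^(1/7) − 1 ≈ -0.02804.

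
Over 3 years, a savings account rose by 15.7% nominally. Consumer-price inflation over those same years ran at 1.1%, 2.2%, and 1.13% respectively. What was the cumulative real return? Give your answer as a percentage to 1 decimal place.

Cumulative inflation factor: 1.011 × 1.022 × 1.0113 ≈ 1.04492.
Nominal growth factor: 1.15700. Real growth factor = 1.15700 / 1.04492 ≈ 1.10726.
Total real return ≈ 10.7264%.

10.7%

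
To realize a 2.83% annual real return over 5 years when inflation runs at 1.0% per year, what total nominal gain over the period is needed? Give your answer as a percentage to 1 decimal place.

20.8%

Required annual nominal rate: (1+2.83%)(1+1.0%) − 1 = 3.8583%.
Cumulative over 5 years: (1 + 0.038583)^5 − 1 ≈ 0.20839.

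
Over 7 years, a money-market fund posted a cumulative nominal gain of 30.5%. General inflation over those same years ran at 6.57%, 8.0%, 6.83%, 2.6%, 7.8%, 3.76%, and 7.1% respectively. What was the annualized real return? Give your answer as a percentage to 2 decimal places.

Cumulative inflation factor: 1.0657 × 1.080 × 1.0683 × 1.026 × 1.078 × 1.0376 × 1.071 ≈ 1.51125.
Nominal growth factor: 1.30500. Real growth factor = 1.30500 / 1.51125 ≈ 0.86352.
Annualized: 0.86352^(1/7) − 1 ≈ -0.02074.

-2.07%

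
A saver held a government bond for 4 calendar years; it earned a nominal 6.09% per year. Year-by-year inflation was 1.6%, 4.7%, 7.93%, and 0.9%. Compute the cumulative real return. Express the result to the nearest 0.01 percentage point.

Cumulative inflation factor: 1.016 × 1.047 × 1.0793 × 1.009 ≈ 1.15844.
Nominal growth factor: 1.26677. Real growth factor = 1.26677 / 1.15844 ≈ 1.09351.
Total real return ≈ 9.3513%.

9.35%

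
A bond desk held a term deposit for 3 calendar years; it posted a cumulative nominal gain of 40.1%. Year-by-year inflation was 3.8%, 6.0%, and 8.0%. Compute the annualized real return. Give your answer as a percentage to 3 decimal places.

Cumulative inflation factor: 1.038 × 1.060 × 1.080 ≈ 1.18830.
Nominal growth factor: 1.40100. Real growth factor = 1.40100 / 1.18830 ≈ 1.17899.
Annualized: 1.17899^(1/3) − 1 ≈ 0.05642.

5.642%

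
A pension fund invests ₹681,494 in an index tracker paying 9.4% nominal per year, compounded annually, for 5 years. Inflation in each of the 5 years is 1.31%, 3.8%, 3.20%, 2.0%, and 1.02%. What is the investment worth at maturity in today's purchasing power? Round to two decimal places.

₹955,018.41

Nominal value at maturity: ₹681,494 × (1 + 9.4%)^5 ≈ ₹1,067,944.41.
Price-level factor over 5 years: 1.0131 × 1.038 × 1.0320 × 1.020 × 1.0102 ≈ 1.1182448381.
Dividing the nominal maturity value by the price-level factor gives the value in today's money.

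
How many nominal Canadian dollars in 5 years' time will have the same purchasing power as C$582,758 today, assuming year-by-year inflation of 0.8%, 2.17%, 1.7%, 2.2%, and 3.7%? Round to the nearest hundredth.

Cumulative price-level factor: 1.008 × 1.0217 × 1.017 × 1.022 × 1.037 ≈ 1.1100295253.
The nominal amount required is C$582,758 scaled up by that factor.

C$646,878.59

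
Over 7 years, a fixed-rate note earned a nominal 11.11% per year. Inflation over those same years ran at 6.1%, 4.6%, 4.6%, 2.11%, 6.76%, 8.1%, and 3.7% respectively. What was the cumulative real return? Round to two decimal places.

47.37%

Cumulative inflation factor: 1.061 × 1.046 × 1.046 × 1.0211 × 1.0676 × 1.081 × 1.037 ≈ 1.41860.
Nominal growth factor: 2.09061. Real growth factor = 2.09061 / 1.41860 ≈ 1.47371.
Total real return ≈ 47.3710%.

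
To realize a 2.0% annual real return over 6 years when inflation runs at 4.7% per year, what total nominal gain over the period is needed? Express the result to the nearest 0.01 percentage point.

Required annual nominal rate: (1+2.0%)(1+4.7%) − 1 = 6.794%.
Cumulative over 6 years: (1 + 0.06794)^6 − 1 ≈ 0.48348.

48.35%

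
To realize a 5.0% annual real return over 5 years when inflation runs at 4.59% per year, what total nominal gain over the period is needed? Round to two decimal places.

Required annual nominal rate: (1+5.0%)(1+4.59%) − 1 = 9.8195%.
Cumulative over 5 years: (1 + 0.098195)^5 − 1 ≈ 0.59734.

59.73%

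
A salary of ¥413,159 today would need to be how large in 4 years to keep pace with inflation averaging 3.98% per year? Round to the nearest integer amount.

Cumulative price-level factor: (1+3.98%)^4 ≈ 1.1689589284.
The nominal amount required is ¥413,159 scaled up by that factor.

¥482,966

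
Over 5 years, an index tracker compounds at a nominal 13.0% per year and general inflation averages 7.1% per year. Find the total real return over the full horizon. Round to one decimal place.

30.8%

The annual real rate is (1+13.0%)/(1+7.1%) − 1 = 5.5089%.
Compounded over 5 years: (1 + 0.055089)^5 − 1 ≈ 0.30751.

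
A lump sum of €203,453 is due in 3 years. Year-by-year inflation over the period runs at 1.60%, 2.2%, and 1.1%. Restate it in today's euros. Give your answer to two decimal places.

€193,806.50

Price-level factor over 3 years: 1.0160 × 1.022 × 1.011 = 1.049773872.
Purchasing power today: €203,453 divided by that factor.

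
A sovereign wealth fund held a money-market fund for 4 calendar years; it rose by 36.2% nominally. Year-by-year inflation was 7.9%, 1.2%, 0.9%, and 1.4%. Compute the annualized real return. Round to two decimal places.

5.08%

Cumulative inflation factor: 1.079 × 1.012 × 1.009 × 1.014 ≈ 1.11720.
Nominal growth factor: 1.36200. Real growth factor = 1.36200 / 1.11720 ≈ 1.21912.
Annualized: 1.21912^(1/4) − 1 ≈ 0.05078.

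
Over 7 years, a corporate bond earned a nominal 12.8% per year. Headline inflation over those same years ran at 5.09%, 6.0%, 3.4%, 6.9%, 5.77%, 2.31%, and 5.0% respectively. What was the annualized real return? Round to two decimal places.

Cumulative inflation factor: 1.0509 × 1.060 × 1.034 × 1.069 × 1.0577 × 1.0231 × 1.050 ≈ 1.39906.
Nominal growth factor: 2.32361. Real growth factor = 2.32361 / 1.39906 ≈ 1.66084.
Annualized: 1.66084^(1/7) − 1 ≈ 0.07517.

7.52%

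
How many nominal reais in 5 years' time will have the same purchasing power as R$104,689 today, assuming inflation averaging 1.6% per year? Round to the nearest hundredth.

R$113,336.45

Cumulative price-level factor: (1+1.6%)^5 ≈ 1.0826012887.
The nominal amount required is R$104,689 scaled up by that factor.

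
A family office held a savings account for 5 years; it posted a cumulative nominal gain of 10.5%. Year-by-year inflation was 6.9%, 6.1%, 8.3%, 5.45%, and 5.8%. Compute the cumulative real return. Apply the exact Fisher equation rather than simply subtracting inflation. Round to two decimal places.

Cumulative inflation factor: 1.069 × 1.061 × 1.083 × 1.0545 × 1.058 ≈ 1.37042.
Nominal growth factor: 1.10500. Real growth factor = 1.10500 / 1.37042 ≈ 0.80632.
Total real return ≈ -19.3678%.

-19.37%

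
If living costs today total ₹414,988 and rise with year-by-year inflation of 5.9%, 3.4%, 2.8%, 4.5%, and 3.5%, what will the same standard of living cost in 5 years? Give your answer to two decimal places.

Cumulative price-level factor: 1.059 × 1.034 × 1.028 × 1.045 × 1.035 ≈ 1.2174923857.
Multiplying ₹414,988 by the price-level factor gives the future nominal sum.

₹505,244.73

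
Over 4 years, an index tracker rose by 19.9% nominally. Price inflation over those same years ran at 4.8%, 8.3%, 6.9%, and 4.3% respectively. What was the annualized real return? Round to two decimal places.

Cumulative inflation factor: 1.048 × 1.083 × 1.069 × 1.043 ≈ 1.26547.
Nominal growth factor: 1.19900. Real growth factor = 1.19900 / 1.26547 ≈ 0.94747.
Annualized: 0.94747^(1/4) − 1 ≈ -0.01340.

-1.34%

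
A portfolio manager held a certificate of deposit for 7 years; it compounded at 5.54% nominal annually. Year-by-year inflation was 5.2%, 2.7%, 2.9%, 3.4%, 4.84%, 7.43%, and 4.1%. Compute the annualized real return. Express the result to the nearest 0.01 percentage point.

Cumulative inflation factor: 1.052 × 1.027 × 1.029 × 1.034 × 1.0484 × 1.0743 × 1.041 ≈ 1.34780.
Nominal growth factor: 1.45854. Real growth factor = 1.45854 / 1.34780 ≈ 1.08217.
Annualized: 1.08217^(1/7) − 1 ≈ 0.01134.

1.13%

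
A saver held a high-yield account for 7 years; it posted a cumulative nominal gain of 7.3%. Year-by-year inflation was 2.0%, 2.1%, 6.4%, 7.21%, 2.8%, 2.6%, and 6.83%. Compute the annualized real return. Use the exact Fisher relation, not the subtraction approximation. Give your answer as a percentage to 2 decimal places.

Cumulative inflation factor: 1.020 × 1.021 × 1.064 × 1.0721 × 1.028 × 1.026 × 1.0683 ≈ 1.33856.
Nominal growth factor: 1.07300. Real growth factor = 1.07300 / 1.33856 ≈ 0.80161.
Annualized: 0.80161^(1/7) − 1 ≈ -0.03110.

-3.11%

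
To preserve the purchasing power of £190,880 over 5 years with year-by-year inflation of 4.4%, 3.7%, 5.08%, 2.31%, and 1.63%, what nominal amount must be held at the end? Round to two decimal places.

£225,787.43

Cumulative price-level factor: 1.044 × 1.037 × 1.0508 × 1.0231 × 1.0163 ≈ 1.1828762973.
The nominal amount required is £190,880 scaled up by that factor.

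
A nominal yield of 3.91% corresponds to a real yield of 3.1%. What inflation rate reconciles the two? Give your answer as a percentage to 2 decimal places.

0.79%

From (1+r_nom) = (1+r_real)(1+π), we get 1+π = (1 + 3.91%)/(1 + 3.1%) = 1.0391/1.031 ≈ 1.00786.
So π ≈ 0.7856%.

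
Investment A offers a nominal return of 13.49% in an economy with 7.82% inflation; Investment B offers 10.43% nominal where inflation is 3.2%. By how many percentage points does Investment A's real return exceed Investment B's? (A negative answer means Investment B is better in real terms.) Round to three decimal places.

-1.747

Investment A real return: 1.1349/1.0782 − 1 = 5.2588%.
Investment B real return: 1.1043/1.032 − 1 = 7.0058%.
Difference: 5.2588 − 7.0058 = -1.7470 pp.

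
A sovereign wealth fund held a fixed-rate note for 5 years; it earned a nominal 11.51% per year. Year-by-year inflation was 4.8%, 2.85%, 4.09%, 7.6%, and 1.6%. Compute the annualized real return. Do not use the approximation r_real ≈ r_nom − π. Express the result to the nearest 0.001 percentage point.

7.048%

Cumulative inflation factor: 1.048 × 1.0285 × 1.0409 × 1.076 × 1.016 ≈ 1.22654.
Nominal growth factor: 1.72413. Real growth factor = 1.72413 / 1.22654 ≈ 1.40569.
Annualized: 1.40569^(1/5) − 1 ≈ 0.07048.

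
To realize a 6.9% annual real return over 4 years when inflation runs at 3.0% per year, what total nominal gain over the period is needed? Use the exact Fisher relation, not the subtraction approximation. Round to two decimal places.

Required annual nominal rate: (1+6.9%)(1+3.0%) − 1 = 10.107%.
Cumulative over 4 years: (1 + 0.10107)^4 − 1 ≈ 0.46980.

46.98%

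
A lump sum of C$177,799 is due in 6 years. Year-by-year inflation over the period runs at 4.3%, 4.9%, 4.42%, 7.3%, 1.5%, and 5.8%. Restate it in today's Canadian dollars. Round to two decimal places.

Price-level factor over 6 years: 1.043 × 1.049 × 1.0442 × 1.073 × 1.015 × 1.058 ≈ 1.3164213508.
Purchasing power today: C$177,799 divided by that factor.

C$135,062.38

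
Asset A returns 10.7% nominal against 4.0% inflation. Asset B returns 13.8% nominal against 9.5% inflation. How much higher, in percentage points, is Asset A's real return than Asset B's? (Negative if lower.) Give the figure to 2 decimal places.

Asset A real return: 1.107/1.040 − 1 = 6.442%.
Asset B real return: 1.138/1.095 − 1 = 3.927%.
Difference: 6.442 − 3.927 = 2.515 pp.

2.52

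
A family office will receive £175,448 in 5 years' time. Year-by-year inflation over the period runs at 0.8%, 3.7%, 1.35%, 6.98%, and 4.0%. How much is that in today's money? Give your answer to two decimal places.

£148,850.21

Price-level factor over 5 years: 1.008 × 1.037 × 1.0135 × 1.0698 × 1.040 ≈ 1.1786883048.
Purchasing power today: £175,448 divided by that factor.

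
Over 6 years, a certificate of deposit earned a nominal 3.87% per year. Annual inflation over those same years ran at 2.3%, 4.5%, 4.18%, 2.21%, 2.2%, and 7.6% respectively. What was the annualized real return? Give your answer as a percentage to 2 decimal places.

Cumulative inflation factor: 1.023 × 1.045 × 1.0418 × 1.0221 × 1.022 × 1.076 ≈ 1.25179.
Nominal growth factor: 1.25586. Real growth factor = 1.25586 / 1.25179 ≈ 1.00325.
Annualized: 1.00325^(1/6) − 1 ≈ 0.00054.

0.05%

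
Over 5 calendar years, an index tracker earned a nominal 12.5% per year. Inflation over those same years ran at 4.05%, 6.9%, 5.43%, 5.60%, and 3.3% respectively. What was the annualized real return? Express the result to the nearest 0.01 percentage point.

7.09%

Cumulative inflation factor: 1.0405 × 1.069 × 1.0543 × 1.0560 × 1.033 ≈ 1.27923.
Nominal growth factor: 1.80203. Real growth factor = 1.80203 / 1.27923 ≈ 1.40869.
Annualized: 1.40869^(1/5) − 1 ≈ 0.07093.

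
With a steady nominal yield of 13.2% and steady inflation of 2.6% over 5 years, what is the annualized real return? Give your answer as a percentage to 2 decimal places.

10.33%

With constant rates the annual real return is the same each year: (1+13.2%)/(1+2.6%) − 1 = 0.10331.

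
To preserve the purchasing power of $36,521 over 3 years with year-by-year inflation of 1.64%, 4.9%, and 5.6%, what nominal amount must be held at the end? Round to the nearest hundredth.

Cumulative price-level factor: 1.0164 × 1.049 × 1.056 = 1.1259110016.
The nominal amount required is $36,521 scaled up by that factor.

$41,119.40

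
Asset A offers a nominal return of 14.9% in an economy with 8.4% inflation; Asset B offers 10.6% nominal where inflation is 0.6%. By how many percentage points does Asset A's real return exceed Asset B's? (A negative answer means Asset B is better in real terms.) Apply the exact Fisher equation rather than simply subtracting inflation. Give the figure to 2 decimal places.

-3.94

Asset A real return: 1.149/1.084 − 1 = 5.996%.
Asset B real return: 1.106/1.006 − 1 = 9.940%.
Difference: 5.996 − 9.940 = -3.944 pp.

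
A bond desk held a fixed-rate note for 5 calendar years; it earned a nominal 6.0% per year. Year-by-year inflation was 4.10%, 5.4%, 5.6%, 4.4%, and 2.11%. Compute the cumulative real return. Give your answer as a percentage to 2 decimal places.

8.34%

Cumulative inflation factor: 1.0410 × 1.054 × 1.056 × 1.044 × 1.0211 ≈ 1.23516.
Nominal growth factor: 1.33823. Real growth factor = 1.33823 / 1.23516 ≈ 1.08344.
Total real return ≈ 8.3441%.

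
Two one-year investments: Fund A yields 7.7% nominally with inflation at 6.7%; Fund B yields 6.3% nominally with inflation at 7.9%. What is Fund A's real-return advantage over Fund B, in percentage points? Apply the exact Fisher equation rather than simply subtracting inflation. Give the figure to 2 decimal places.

2.42

Fund A real return: 1.077/1.067 − 1 = 0.937%.
Fund B real return: 1.063/1.079 − 1 = -1.483%.
Difference: 0.937 − (-1.483) = 2.420 pp.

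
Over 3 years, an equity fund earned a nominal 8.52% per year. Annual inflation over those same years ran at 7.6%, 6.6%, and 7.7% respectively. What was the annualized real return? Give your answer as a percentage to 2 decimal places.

1.14%

Cumulative inflation factor: 1.076 × 1.066 × 1.077 ≈ 1.23534.
Nominal growth factor: 1.27800. Real growth factor = 1.27800 / 1.23534 ≈ 1.03453.
Annualized: 1.03453^(1/3) − 1 ≈ 0.01138.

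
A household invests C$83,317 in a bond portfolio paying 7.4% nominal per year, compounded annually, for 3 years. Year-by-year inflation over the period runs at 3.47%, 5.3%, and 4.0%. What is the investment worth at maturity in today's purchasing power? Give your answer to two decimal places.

Nominal value at maturity: C$83,317 × (1 + 7.4%)^3 ≈ C$103,215.87.
Price-level factor over 3 years: 1.0347 × 1.053 × 1.040 = 1.133120664.
Dividing the nominal maturity value by the price-level factor gives the value in today's money.

C$91,089.92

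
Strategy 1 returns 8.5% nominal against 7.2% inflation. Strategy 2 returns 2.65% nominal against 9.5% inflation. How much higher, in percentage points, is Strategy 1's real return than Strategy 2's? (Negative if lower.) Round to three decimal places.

7.468

Strategy 1 real return: 1.085/1.072 − 1 = 1.2127%.
Strategy 2 real return: 1.0265/1.095 − 1 = -6.2557%.
Difference: 1.2127 − (-6.2557) = 7.4684 pp.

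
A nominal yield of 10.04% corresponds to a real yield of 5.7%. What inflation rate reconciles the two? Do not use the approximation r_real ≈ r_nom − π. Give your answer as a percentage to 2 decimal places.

From (1+r_nom) = (1+r_real)(1+π), we get 1+π = (1 + 10.04%)/(1 + 5.7%) = 1.1004/1.057 ≈ 1.04106.
So π ≈ 4.1060%.

4.11%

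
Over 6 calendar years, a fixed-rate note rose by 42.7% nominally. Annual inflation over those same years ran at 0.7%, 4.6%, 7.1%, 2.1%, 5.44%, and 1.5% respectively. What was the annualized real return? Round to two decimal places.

Cumulative inflation factor: 1.007 × 1.046 × 1.071 × 1.021 × 1.0544 × 1.015 ≈ 1.23267.
Nominal growth factor: 1.42700. Real growth factor = 1.42700 / 1.23267 ≈ 1.15765.
Annualized: 1.15765^(1/6) − 1 ≈ 0.02470.

2.47%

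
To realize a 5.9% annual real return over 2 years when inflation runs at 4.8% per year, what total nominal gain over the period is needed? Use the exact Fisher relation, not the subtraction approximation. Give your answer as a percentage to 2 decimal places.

Required annual nominal rate: (1+5.9%)(1+4.8%) − 1 = 10.9832%.
Cumulative over 2 years: (1 + 0.109832)^2 − 1 ≈ 0.23173.

23.17%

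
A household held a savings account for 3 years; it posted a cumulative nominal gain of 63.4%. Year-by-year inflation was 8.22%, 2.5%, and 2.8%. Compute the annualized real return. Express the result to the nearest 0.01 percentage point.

Cumulative inflation factor: 1.0822 × 1.025 × 1.028 ≈ 1.14031.
Nominal growth factor: 1.63400. Real growth factor = 1.63400 / 1.14031 ≈ 1.43294.
Annualized: 1.43294^(1/3) − 1 ≈ 0.12739.

12.74%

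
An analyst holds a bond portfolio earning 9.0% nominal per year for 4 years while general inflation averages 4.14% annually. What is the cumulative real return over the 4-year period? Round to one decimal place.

20.0%

The annual real rate is (1+9.0%)/(1+4.14%) − 1 = 4.6668%.
Compounded over 4 years: (1 + 0.046668)^4 − 1 ≈ 0.20015.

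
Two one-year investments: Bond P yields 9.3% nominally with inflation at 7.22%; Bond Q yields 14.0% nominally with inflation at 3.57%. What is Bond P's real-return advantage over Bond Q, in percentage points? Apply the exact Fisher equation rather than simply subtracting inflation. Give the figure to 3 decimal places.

-8.131

Bond P real return: 1.093/1.0722 − 1 = 1.9399%.
Bond Q real return: 1.140/1.0357 − 1 = 10.0705%.
Difference: 1.9399 − 10.0705 = -8.1306 pp.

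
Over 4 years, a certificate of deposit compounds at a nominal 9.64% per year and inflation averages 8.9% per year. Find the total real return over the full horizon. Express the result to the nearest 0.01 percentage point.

2.75%

The annual real rate is (1+9.64%)/(1+8.9%) − 1 = 0.6795%.
Compounded over 4 years: (1 + 0.006795)^4 − 1 ≈ 0.02746.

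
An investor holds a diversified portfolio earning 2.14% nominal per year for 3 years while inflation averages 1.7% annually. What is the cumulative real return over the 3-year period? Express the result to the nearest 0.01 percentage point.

The annual real rate is (1+2.14%)/(1+1.7%) − 1 = 0.4326%.
Compounded over 3 years: (1 + 0.004326)^3 − 1 ≈ 0.01304.

1.30%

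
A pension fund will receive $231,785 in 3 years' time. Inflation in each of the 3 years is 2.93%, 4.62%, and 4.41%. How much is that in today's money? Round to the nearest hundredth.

$206,151.52

Price-level factor over 3 years: 1.0293 × 1.0462 × 1.0441 ≈ 1.1243429064.
Purchasing power today: $231,785 divided by that factor.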